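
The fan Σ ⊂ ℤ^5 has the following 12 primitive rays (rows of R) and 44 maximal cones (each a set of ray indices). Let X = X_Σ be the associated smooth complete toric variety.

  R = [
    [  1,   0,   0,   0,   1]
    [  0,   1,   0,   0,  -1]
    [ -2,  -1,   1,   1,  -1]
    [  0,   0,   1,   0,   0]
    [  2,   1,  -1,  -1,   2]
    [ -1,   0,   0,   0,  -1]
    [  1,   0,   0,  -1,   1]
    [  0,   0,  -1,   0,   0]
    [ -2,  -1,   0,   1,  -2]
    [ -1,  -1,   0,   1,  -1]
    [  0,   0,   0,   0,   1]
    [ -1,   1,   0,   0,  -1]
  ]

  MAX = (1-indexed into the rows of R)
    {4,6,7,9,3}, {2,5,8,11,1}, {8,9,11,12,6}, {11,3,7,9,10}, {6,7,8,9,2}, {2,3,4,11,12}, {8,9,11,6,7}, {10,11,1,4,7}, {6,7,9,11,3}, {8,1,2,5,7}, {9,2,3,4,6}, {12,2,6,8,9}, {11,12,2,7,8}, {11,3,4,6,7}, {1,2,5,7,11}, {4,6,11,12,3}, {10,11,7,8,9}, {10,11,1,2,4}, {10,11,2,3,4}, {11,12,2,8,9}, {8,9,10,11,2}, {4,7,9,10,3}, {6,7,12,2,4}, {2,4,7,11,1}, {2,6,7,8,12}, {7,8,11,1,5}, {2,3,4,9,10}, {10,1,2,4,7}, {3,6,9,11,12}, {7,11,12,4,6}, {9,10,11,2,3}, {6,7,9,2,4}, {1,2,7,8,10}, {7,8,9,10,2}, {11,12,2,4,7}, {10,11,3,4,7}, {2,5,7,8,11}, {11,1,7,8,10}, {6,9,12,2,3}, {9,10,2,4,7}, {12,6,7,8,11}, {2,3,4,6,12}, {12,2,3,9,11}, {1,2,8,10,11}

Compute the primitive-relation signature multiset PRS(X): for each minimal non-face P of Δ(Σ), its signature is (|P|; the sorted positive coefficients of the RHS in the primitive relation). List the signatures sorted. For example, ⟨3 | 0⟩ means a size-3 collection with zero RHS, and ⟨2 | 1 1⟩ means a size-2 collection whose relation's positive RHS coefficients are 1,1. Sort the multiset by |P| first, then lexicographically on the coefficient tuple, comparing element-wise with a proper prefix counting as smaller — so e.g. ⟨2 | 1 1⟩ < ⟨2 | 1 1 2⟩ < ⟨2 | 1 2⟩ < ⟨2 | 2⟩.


The 23 primitive collections of Σ (r=12, n=5):

  • {1,6}:  v_{1} + v_{6} = 0  →  sig = ⟨2 | 0⟩
  • {4,8}:  v_{4} + v_{8} = 0  →  sig = ⟨2 | 0⟩
  • {1,9}:  v_{1} + v_{9} = v_{10}  →  sig = ⟨2 | 1⟩
  • {3,5}:  v_{3} + v_{5} = v_{11}  →  sig = ⟨2 | 1⟩
  • {5,9}:  v_{5} + v_{9} = v_{8}  →  sig = ⟨2 | 1⟩
  • {6,10}:  v_{6} + v_{10} = v_{9}  →  sig = ⟨2 | 1⟩
  • {1,12}:  v_{1} + v_{12} = v_{2} + v_{11}  →  sig = ⟨2 | 1 1⟩
  • {3,8}:  v_{3} + v_{8} = v_{9} + v_{11}  →  sig = ⟨2 | 1 1⟩
  • {5,10}:  v_{5} + v_{10} = v_{1} + v_{8}  →  sig = ⟨2 | 1 1⟩
  • {1,3}:  v_{1} + v_{3} = v_{4} + v_{10} + v_{11}  →  sig = ⟨2 | 1 1 1⟩
  • {10,12}:  v_{10} + v_{12} = v_{2} + v_{9} + v_{11}  →  sig = ⟨2 | 1 1 1⟩
  • {4,5}:  v_{4} + v_{5} = v_{1} + v_{2} + v_{7} + v_{11}  →  sig = ⟨2 | 1 1 1 1⟩
  • {5,6}:  v_{5} + v_{6} = v_{2} + v_{7} + v_{8} + v_{11}  →  sig = ⟨2 | 1 1 1 1⟩
  • {5,12}:  v_{5} + v_{12} = 2·v_{2} + v_{7} + v_{8} + 2·v_{11}  →  sig = ⟨2 | 1 1 2 2⟩
  • {2,6,11}:  v_{2} + v_{6} + v_{11} = v_{12}  →  sig = ⟨3 | 1⟩
  • {4,9,11}:  v_{4} + v_{9} + v_{11} = v_{3}  →  sig = ⟨3 | 1⟩
  • {2,3,7}:  v_{2} + v_{3} + v_{7} = v_{4} + v_{6}  →  sig = ⟨3 | 1 1⟩
  • {4,9,12}:  v_{4} + v_{9} + v_{12} = v_{2} + v_{3} + v_{6}  →  sig = ⟨3 | 1 1 1⟩
  • {3,7,12}:  v_{3} + v_{7} + v_{12} = v_{4} + 2·v_{6} + v_{11}  →  sig = ⟨3 | 1 1 2⟩
  • {7,9,12}:  v_{7} + v_{9} + v_{12} = 2·v_{6}  →  sig = ⟨3 | 2⟩
  • {2,7,10,11}:  v_{2} + v_{7} + v_{10} + v_{11} = 0  →  sig = ⟨4 | 0⟩
  • {2,7,9,11}:  v_{2} + v_{7} + v_{9} + v_{11} = v_{6}  →  sig = ⟨4 | 1⟩
  • {1,2,7,8,11}:  v_{1} + v_{2} + v_{7} + v_{8} + v_{11} = v_{5}  →  sig = ⟨5 | 1⟩

so the primitive-relation signature multiset is
    |P|=2: 14 collections, coeffs (), (), (1), (1), (1), (1), (1,1), (1,1), (1,1), (1,1,1), (1,1,1), (1,1,1,1), (1,1,1,1), (1,1,2,2)
    |P|=3: 6 collections, coeffs (1), (1), (1,1), (1,1,1), (1,1,2), (2)
    |P|=4: 2 collections, coeffs (), (1)
    |P|=5: 1 collection, coeffs (1)


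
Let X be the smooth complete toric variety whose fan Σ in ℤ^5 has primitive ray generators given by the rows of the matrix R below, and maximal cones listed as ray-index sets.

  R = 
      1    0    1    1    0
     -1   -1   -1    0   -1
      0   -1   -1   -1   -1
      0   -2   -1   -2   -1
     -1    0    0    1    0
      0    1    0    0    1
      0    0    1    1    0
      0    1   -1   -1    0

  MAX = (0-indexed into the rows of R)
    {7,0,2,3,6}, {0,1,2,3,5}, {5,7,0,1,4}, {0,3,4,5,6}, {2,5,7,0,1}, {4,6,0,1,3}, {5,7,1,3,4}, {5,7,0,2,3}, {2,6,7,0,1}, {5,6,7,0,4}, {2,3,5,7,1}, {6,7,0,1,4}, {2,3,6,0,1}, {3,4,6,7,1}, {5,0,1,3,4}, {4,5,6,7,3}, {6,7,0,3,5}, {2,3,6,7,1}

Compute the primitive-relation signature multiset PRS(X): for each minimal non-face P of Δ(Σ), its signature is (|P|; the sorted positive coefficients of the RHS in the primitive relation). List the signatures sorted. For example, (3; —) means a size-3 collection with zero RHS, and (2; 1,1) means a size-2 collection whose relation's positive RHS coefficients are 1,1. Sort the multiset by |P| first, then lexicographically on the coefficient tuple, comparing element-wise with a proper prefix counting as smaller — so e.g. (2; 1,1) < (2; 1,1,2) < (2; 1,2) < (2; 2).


Δ(Σ) — 8 vertices, 5 min non-faces:

  • {2,4}:  v_{2} + v_{4} = v_{1}  →  sig = (2; 1)
  • {2,5,6}:  v_{2} + v_{5} + v_{6} = 0  →  sig = (3; —)
  • {1,5,6}:  v_{1} + v_{5} + v_{6} = v_{4}  →  sig = (3; 1)
  • {0,3,4,7}:  v_{0} + v_{3} + v_{4} + v_{7} = v_{2}  →  sig = (4; 1)
  • {0,1,3,7}:  v_{0} + v_{1} + v_{3} + v_{7} = 2·v_{2}  →  sig = (4; 2)

Sorted signature multiset PRS(X):
    (2; 1)
    (3; —)
    (3; 1)
    (4; 1)
    (4; 2)


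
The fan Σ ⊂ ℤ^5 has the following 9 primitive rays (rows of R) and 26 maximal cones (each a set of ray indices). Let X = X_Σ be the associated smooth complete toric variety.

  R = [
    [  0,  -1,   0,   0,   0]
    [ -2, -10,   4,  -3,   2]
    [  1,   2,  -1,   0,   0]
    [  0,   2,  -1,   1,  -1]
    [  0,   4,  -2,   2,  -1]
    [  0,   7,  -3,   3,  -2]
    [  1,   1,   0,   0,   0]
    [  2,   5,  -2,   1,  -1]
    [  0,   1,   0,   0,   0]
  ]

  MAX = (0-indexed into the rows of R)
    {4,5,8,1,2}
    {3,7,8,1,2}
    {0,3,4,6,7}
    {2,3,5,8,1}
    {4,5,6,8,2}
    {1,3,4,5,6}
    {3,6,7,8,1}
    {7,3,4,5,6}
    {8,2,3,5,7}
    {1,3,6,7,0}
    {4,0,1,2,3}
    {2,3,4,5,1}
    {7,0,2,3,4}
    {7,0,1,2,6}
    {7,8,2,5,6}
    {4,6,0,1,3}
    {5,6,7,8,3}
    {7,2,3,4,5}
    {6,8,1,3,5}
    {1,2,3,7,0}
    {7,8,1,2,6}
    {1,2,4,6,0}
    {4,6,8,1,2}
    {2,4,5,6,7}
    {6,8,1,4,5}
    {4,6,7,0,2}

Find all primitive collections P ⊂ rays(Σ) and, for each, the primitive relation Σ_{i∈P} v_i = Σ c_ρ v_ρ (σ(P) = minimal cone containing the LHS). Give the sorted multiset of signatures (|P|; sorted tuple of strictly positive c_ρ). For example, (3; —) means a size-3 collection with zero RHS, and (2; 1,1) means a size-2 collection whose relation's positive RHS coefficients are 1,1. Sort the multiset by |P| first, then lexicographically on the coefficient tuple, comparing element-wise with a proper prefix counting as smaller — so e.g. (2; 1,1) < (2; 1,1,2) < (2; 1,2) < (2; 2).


Σ has 8 primitive collections:

  P = {0,8}:  v_{0} + v_{8} = 0  →  sig = (2; —)
  P = {0,5}:  v_{0} + v_{5} = v_{3} + v_{4}  →  sig = (2; 1,1)
  P = {1,4,7}:  v_{1} + v_{4} + v_{7} = v_{0}  →  sig = (3; 1)
  P = {1,5,7}:  v_{1} + v_{5} + v_{7} = v_{3}  →  sig = (3; 1)
  P = {2,3,6}:  v_{2} + v_{3} + v_{6} = v_{7}  →  sig = (3; 1)
  P = {3,4,8}:  v_{3} + v_{4} + v_{8} = v_{5}  →  sig = (3; 1)
  P = {4,7,8}:  v_{4} + v_{7} + v_{8} = v_{2} + v_{5} + v_{6}  →  sig = (3; 1,1,1)
  P = {1,2,5,6}:  v_{1} + v_{2} + v_{5} + v_{6} = 0  →  sig = (4; —)

Signatures (|P|; sorted positive RHS coefficients), sorted:
{ (2; —),  (2; 1,1),  (3; 1) ×4,  (3; 1,1,1),  (4; —) }


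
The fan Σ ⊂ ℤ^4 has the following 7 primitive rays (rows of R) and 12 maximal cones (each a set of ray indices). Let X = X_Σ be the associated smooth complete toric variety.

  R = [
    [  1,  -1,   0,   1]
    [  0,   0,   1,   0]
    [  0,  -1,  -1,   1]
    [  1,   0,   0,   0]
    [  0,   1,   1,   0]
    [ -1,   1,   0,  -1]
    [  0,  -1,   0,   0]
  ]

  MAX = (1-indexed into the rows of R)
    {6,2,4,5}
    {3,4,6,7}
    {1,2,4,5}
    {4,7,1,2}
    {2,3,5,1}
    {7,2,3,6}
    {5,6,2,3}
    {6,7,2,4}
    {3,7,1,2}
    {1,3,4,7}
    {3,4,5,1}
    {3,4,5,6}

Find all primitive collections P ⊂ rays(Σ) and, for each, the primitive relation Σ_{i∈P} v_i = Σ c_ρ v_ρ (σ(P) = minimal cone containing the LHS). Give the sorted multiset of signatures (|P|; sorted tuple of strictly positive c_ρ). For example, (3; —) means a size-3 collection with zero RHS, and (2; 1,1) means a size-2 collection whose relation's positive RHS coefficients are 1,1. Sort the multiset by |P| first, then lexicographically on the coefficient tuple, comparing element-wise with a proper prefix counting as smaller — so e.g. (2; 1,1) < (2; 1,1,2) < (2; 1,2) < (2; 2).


|primitive collections| = 3. Relations:

  P = {1,6}:  v_{1} + v_{6} = 0 ; sig = (2; —)
  P = {5,7}:  v_{5} + v_{7} = v_{2} ; sig = (2; 1)
  P = {2,3,4}:  v_{2} + v_{3} + v_{4} = v_{1} ; sig = (3; 1)

Hence PRS(X_Σ) =
[(2; —), (2; 1), (3; 1)]


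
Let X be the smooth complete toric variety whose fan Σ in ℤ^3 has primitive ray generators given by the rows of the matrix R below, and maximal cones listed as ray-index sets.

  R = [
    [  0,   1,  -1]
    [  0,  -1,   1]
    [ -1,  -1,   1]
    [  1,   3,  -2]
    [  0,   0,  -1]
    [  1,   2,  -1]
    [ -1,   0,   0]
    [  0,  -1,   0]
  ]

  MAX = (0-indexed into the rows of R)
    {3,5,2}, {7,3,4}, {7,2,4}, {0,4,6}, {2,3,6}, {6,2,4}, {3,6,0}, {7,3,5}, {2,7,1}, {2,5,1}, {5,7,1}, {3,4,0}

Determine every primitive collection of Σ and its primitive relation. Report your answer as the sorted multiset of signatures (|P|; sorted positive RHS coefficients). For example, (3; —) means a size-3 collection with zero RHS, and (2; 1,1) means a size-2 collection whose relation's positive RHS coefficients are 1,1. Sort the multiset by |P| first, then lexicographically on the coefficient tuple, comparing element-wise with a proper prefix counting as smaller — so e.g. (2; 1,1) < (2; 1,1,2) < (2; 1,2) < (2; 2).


14 collections generate NE(X_Σ); each relation:

  P={0,1}:  v_{0} + v_{1} = 0  ⇒ sig = (2; —)
  P={0,2}:  v_{0} + v_{2} = v_{6}  ⇒ sig = (2; 1)
  P={0,5}:  v_{0} + v_{5} = v_{3}  ⇒ sig = (2; 1)
  P={0,7}:  v_{0} + v_{7} = v_{4}  ⇒ sig = (2; 1)
  P={1,3}:  v_{1} + v_{3} = v_{5}  ⇒ sig = (2; 1)
  P={1,4}:  v_{1} + v_{4} = v_{7}  ⇒ sig = (2; 1)
  P={1,6}:  v_{1} + v_{6} = v_{2}  ⇒ sig = (2; 1)
  P={4,5}:  v_{4} + v_{5} = v_{3} + v_{7}  ⇒ sig = (2; 1,1)
  P={5,6}:  v_{5} + v_{6} = v_{2} + v_{3}  ⇒ sig = (2; 1,1)
  P={6,7}:  v_{6} + v_{7} = v_{2} + v_{4}  ⇒ sig = (2; 1,1)
  P={2,5,7}:  v_{2} + v_{5} + v_{7} = 0  ⇒ sig = (3; —)
  P={2,3,7}:  v_{2} + v_{3} + v_{7} = v_{0}  ⇒ sig = (3; 1)
  P={2,3,4}:  v_{2} + v_{3} + v_{4} = 2·v_{0}  ⇒ sig = (3; 2)
  P={3,4,6}:  v_{3} + v_{4} + v_{6} = 3·v_{0}  ⇒ sig = (3; 3)

Hence PRS(X_Σ) =
    |P|=2: 10 collections, coeffs (), (1), (1), (1), (1), (1), (1), (1,1), (1,1), (1,1)
    |P|=3: 4 collections, coeffs (), (1), (2), (3)


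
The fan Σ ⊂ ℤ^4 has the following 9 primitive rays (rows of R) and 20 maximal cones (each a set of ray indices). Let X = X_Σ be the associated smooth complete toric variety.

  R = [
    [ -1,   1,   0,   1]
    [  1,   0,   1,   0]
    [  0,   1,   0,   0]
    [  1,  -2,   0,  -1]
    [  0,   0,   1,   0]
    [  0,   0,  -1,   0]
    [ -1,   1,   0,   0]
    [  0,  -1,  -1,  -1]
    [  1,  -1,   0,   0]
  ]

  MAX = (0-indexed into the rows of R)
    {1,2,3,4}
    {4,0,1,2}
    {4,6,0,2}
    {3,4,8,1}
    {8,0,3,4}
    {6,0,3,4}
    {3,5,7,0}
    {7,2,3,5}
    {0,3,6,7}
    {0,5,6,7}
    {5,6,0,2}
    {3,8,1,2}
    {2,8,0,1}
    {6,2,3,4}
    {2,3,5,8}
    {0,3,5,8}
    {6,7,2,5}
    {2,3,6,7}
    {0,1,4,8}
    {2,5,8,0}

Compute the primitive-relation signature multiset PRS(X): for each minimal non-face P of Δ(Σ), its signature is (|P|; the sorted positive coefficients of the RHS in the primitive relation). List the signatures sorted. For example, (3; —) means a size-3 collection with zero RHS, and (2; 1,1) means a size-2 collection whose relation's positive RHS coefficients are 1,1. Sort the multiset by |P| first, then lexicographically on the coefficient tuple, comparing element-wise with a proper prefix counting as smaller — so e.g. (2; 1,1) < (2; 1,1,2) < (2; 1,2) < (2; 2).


12 collections generate NE(X_Σ); each relation:

  P = {4,5}:  v_{4} + v_{5} = 0  ⟹  sig = (2; —)
  P = {6,8}:  v_{6} + v_{8} = 0  ⟹  sig = (2; —)
  P = {1,5}:  v_{1} + v_{5} = v_{2} + v_{8}  ⟹  sig = (2; 1,1)
  P = {1,6}:  v_{1} + v_{6} = v_{2} + v_{4}  ⟹  sig = (2; 1,1)
  P = {1,7}:  v_{1} + v_{7} = v_{2} + v_{3}  ⟹  sig = (2; 1,1)
  P = {4,7}:  v_{4} + v_{7} = v_{3} + v_{6}  ⟹  sig = (2; 1,1)
  P = {7,8}:  v_{7} + v_{8} = v_{3} + v_{5}  ⟹  sig = (2; 1,1)
  P = {0,2,3}:  v_{0} + v_{2} + v_{3} = 0  ⟹  sig = (3; —)
  P = {2,4,8}:  v_{2} + v_{4} + v_{8} = v_{1}  ⟹  sig = (3; 1)
  P = {3,5,6}:  v_{3} + v_{5} + v_{6} = v_{7}  ⟹  sig = (3; 1)
  P = {0,1,3}:  v_{0} + v_{1} + v_{3} = v_{4} + v_{8}  ⟹  sig = (3; 1,1)
  P = {0,2,7}:  v_{0} + v_{2} + v_{7} = v_{5} + v_{6}  ⟹  sig = (3; 1,1)

Signatures (|P|; sorted positive RHS coefficients), sorted:
    |P|=2: 7 collections, coeffs (), (), (1,1), (1,1), (1,1), (1,1), (1,1)
    |P|=3: 5 collections, coeffs (), (1), (1), (1,1), (1,1)


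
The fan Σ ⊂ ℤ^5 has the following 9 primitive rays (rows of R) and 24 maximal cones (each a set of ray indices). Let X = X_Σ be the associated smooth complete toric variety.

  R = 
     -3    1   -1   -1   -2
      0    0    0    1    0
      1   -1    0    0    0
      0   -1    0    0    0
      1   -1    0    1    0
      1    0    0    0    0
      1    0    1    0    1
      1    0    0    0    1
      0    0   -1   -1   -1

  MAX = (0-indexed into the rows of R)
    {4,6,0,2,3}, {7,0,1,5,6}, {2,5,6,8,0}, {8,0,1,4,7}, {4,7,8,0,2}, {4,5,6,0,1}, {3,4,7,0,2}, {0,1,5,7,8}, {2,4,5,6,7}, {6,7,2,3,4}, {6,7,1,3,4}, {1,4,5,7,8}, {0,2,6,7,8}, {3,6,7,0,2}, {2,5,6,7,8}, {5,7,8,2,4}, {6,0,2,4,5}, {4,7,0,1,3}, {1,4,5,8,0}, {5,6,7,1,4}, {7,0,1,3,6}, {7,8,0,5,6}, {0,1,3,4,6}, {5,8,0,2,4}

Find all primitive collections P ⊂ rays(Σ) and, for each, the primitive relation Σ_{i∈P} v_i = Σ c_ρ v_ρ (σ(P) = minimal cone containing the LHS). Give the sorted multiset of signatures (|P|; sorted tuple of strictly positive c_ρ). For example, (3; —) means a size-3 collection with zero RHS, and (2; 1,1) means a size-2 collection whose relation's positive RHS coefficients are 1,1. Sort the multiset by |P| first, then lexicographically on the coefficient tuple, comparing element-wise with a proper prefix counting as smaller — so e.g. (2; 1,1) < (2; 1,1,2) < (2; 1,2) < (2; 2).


8 collections generate NE(X_Σ); each relation:

  P = {1,2}:  v_{1} + v_{2} = v_{4}  →  sig = (2; 1)
  P = {3,5}:  v_{3} + v_{5} = v_{2}  →  sig = (2; 1)
  P = {3,8}:  v_{3} + v_{8} = v_{0} + 2·v_{2} + v_{7}  →  sig = (2; 1,1,2)
  P = {1,6,8}:  v_{1} + v_{6} + v_{8} = v_{5}  →  sig = (3; 1)
  P = {4,6,8}:  v_{4} + v_{6} + v_{8} = v_{2} + v_{5}  →  sig = (3; 1,1)
  P = {0,4,6,7}:  v_{0} + v_{4} + v_{6} + v_{7} = 0  →  sig = (4; —)
  P = {0,2,5,7}:  v_{0} + v_{2} + v_{5} + v_{7} = v_{8}  →  sig = (4; 1)
  P = {0,4,5,7}:  v_{0} + v_{4} + v_{5} + v_{7} = v_{1} + v_{8}  →  sig = (4; 1,1)

Signatures (|P|; sorted positive RHS coefficients), sorted:
[(2; 1), (2; 1), (2; 1,1,2), (3; 1), (3; 1,1), (4; —), (4; 1), (4; 1,1)]


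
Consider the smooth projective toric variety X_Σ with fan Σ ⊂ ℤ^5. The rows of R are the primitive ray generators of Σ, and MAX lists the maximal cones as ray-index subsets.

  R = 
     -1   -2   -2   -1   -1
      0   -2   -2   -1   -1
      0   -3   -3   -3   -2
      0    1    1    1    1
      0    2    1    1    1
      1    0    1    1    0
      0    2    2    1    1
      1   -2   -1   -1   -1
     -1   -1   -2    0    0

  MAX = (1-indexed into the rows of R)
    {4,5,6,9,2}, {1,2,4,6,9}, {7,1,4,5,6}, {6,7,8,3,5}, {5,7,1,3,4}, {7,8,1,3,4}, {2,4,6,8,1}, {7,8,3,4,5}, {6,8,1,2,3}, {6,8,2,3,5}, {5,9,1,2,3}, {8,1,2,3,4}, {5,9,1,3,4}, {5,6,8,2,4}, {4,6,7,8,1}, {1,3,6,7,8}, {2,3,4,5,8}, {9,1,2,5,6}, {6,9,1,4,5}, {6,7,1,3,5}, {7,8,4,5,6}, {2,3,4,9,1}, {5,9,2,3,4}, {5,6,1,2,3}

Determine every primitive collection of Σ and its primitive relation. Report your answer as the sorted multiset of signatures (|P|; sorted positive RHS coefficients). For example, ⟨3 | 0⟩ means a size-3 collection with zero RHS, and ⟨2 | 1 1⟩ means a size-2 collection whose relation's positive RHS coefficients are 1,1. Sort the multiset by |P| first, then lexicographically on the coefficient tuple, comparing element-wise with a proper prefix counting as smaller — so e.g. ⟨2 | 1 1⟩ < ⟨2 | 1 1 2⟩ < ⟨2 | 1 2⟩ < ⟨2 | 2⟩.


Primitive collections (7):

  P={2,7}:  v_{2} + v_{7} = 0 ; sig = ⟨2 | 0⟩
  P={7,9}:  v_{7} + v_{9} = v_{1} + v_{4} + v_{5} ; sig = ⟨2 | 1 1 1⟩
  P={8,9}:  v_{8} + v_{9} = 2·v_{2} + v_{4} ; sig = ⟨2 | 1 2⟩
  P={1,5,8}:  v_{1} + v_{5} + v_{8} = v_{2} ; sig = ⟨3 | 1⟩
  P={3,4,6}:  v_{3} + v_{4} + v_{6} = v_{8} ; sig = ⟨3 | 1⟩
  P={3,6,9}:  v_{3} + v_{6} + v_{9} = 2·v_{2} ; sig = ⟨3 | 2⟩
  P={1,2,4,5}:  v_{1} + v_{2} + v_{4} + v_{5} = v_{9} ; sig = ⟨4 | 1⟩

Hence PRS(X_Σ) =
[⟨2 | 0⟩, ⟨2 | 1 1 1⟩, ⟨2 | 1 2⟩, ⟨3 | 1⟩, ⟨3 | 1⟩, ⟨3 | 2⟩, ⟨4 | 1⟩]


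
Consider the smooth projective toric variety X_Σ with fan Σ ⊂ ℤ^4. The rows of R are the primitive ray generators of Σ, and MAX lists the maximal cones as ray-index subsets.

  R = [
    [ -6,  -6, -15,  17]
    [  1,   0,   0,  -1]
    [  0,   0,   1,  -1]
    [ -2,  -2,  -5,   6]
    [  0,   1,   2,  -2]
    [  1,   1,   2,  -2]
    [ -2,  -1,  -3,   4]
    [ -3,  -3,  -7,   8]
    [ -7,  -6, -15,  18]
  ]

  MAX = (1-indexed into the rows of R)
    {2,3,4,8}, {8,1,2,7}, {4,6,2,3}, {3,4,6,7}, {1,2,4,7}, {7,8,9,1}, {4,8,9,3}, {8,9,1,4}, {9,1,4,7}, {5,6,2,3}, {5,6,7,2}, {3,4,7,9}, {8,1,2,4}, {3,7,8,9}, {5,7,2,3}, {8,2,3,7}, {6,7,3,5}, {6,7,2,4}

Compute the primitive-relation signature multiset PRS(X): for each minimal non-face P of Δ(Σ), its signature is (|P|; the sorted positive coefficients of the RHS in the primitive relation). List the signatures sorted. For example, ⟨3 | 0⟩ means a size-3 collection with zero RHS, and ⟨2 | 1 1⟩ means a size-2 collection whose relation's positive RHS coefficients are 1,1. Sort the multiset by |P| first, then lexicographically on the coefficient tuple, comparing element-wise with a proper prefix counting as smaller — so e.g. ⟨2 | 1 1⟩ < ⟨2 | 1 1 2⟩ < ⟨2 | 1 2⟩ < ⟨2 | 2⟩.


12 collections generate NE(X_Σ); each relation:

  • {2,9}:  v_{2} + v_{9} = v_{1}  so sig = ⟨2 | 1⟩
  • {4,5}:  v_{4} + v_{5} = v_{7}  so sig = ⟨2 | 1⟩
  • {6,8}:  v_{6} + v_{8} = v_{4}  so sig = ⟨2 | 1⟩
  • {1,5}:  v_{1} + v_{5} = v_{2} + 2·v_{7} + v_{8}  so sig = ⟨2 | 1 1 2⟩
  • {1,6}:  v_{1} + v_{6} = v_{2} + 2·v_{4} + v_{7}  so sig = ⟨2 | 1 1 2⟩
  • {5,8}:  v_{5} + v_{8} = v_{2} + v_{3} + 2·v_{7}  so sig = ⟨2 | 1 1 2⟩
  • {5,9}:  v_{5} + v_{9} = 2·v_{7} + v_{8}  so sig = ⟨2 | 1 2⟩
  • {6,9}:  v_{6} + v_{9} = 2·v_{4} + v_{7}  so sig = ⟨2 | 1 2⟩
  • {1,3}:  v_{1} + v_{3} = 2·v_{8}  so sig = ⟨2 | 2⟩
  • {4,7,8}:  v_{4} + v_{7} + v_{8} = v_{9}  so sig = ⟨3 | 1⟩
  • {2,3,6,7}:  v_{2} + v_{3} + v_{6} + v_{7} = 0  so sig = ⟨4 | 0⟩
  • {2,3,4,7}:  v_{2} + v_{3} + v_{4} + v_{7} = v_{8}  so sig = ⟨4 | 1⟩

Hence PRS(X_Σ) =
    ⟨2 | 1⟩
    ⟨2 | 1⟩
    ⟨2 | 1⟩
    ⟨2 | 1 1 2⟩
    ⟨2 | 1 1 2⟩
    ⟨2 | 1 1 2⟩
    ⟨2 | 1 2⟩
    ⟨2 | 1 2⟩
    ⟨2 | 2⟩
    ⟨3 | 1⟩
    ⟨4 | 0⟩
    ⟨4 | 1⟩


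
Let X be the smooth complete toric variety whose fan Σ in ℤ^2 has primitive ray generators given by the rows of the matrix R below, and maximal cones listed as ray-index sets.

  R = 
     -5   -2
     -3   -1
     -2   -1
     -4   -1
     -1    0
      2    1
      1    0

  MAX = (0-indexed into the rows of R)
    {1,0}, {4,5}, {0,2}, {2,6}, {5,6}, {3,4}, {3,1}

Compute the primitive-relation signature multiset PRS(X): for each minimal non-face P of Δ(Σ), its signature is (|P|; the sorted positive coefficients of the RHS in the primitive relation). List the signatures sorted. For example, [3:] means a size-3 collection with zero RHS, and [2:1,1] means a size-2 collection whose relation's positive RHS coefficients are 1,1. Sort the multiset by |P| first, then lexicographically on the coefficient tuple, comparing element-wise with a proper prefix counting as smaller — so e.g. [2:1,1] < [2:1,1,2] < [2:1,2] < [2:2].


The 14 primitive collections of Σ (r=7, n=2):

  {2,5}:  v_{2} + v_{5} = 0  so sig = [2:]
  {4,6}:  v_{4} + v_{6} = 0  so sig = [2:]
  {0,5}:  v_{0} + v_{5} = v_{1}  so sig = [2:1]
  {1,2}:  v_{1} + v_{2} = v_{0}  so sig = [2:1]
  {1,4}:  v_{1} + v_{4} = v_{3}  so sig = [2:1]
  {1,5}:  v_{1} + v_{5} = v_{4}  so sig = [2:1]
  {1,6}:  v_{1} + v_{6} = v_{2}  so sig = [2:1]
  {2,4}:  v_{2} + v_{4} = v_{1}  so sig = [2:1]
  {3,6}:  v_{3} + v_{6} = v_{1}  so sig = [2:1]
  {0,4}:  v_{0} + v_{4} = 2·v_{1}  so sig = [2:2]
  {0,6}:  v_{0} + v_{6} = 2·v_{2}  so sig = [2:2]
  {2,3}:  v_{2} + v_{3} = 2·v_{1}  so sig = [2:2]
  {3,5}:  v_{3} + v_{5} = 2·v_{4}  so sig = [2:2]
  {0,3}:  v_{0} + v_{3} = 3·v_{1}  so sig = [2:3]

Hence PRS(X_Σ) =
{ [2:] ×2,  [2:1] ×7,  [2:2] ×4,  [2:3] }


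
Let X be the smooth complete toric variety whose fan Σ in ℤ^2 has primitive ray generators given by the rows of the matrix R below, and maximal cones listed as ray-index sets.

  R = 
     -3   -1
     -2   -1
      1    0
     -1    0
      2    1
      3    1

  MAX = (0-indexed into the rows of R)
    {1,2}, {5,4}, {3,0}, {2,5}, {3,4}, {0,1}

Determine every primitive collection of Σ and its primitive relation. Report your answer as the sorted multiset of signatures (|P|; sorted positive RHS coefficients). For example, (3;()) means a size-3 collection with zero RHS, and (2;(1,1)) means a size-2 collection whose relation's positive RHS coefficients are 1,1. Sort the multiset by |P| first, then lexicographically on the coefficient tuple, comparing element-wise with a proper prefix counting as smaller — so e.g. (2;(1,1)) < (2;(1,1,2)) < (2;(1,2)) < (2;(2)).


The 9 primitive collections of Σ (r=6, n=2):

  • {0,5}:  v_{0} + v_{5} = 0  so sig = (2;())
  • {1,4}:  v_{1} + v_{4} = 0  so sig = (2;())
  • {2,3}:  v_{2} + v_{3} = 0  so sig = (2;())
  • {0,2}:  v_{0} + v_{2} = v_{1}  so sig = (2;(1))
  • {0,4}:  v_{0} + v_{4} = v_{3}  so sig = (2;(1))
  • {1,3}:  v_{1} + v_{3} = v_{0}  so sig = (2;(1))
  • {1,5}:  v_{1} + v_{5} = v_{2}  so sig = (2;(1))
  • {2,4}:  v_{2} + v_{4} = v_{5}  so sig = (2;(1))
  • {3,5}:  v_{3} + v_{5} = v_{4}  so sig = (2;(1))

Signatures (|P|; sorted positive RHS coefficients), sorted:
[(2;()), (2;()), (2;()), (2;(1)), (2;(1)), (2;(1)), (2;(1)), (2;(1)), (2;(1))]


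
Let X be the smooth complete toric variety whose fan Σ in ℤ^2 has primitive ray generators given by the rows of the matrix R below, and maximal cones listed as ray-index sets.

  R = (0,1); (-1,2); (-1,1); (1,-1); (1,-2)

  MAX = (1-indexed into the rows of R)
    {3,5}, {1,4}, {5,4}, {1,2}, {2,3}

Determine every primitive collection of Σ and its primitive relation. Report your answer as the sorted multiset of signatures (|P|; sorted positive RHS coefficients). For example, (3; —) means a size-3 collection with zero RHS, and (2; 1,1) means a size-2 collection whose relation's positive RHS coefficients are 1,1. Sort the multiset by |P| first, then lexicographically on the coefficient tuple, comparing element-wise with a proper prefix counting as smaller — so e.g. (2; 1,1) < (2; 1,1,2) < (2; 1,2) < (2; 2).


|primitive collections| = 5. Relations:

  P={2,5}:  v_{2} + v_{5} = 0 — sig = (2; —)
  P={3,4}:  v_{3} + v_{4} = 0 — sig = (2; —)
  P={1,3}:  v_{1} + v_{3} = v_{2} — sig = (2; 1)
  P={1,5}:  v_{1} + v_{5} = v_{4} — sig = (2; 1)
  P={2,4}:  v_{2} + v_{4} = v_{1} — sig = (2; 1)

Hence PRS(X_Σ) =
{ (2; —) ×2,  (2; 1) ×3 }


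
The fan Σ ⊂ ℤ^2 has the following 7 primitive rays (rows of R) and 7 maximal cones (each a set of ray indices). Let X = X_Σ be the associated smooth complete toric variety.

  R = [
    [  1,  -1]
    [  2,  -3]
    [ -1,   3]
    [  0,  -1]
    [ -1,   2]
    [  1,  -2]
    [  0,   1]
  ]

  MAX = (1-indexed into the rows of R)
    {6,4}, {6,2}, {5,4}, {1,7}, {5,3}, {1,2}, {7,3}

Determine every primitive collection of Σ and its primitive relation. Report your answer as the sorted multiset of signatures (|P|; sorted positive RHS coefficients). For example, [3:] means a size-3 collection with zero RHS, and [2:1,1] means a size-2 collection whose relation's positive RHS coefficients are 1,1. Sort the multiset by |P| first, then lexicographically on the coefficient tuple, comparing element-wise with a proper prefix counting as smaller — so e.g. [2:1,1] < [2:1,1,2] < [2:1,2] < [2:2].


Σ has 14 primitive collections:

  {4,7}:  v_{4} + v_{7} = 0  ⟹  sig = [2:]
  {5,6}:  v_{5} + v_{6} = 0  ⟹  sig = [2:]
  {1,4}:  v_{1} + v_{4} = v_{6}  ⟹  sig = [2:1]
  {1,5}:  v_{1} + v_{5} = v_{7}  ⟹  sig = [2:1]
  {1,6}:  v_{1} + v_{6} = v_{2}  ⟹  sig = [2:1]
  {2,5}:  v_{2} + v_{5} = v_{1}  ⟹  sig = [2:1]
  {3,4}:  v_{3} + v_{4} = v_{5}  ⟹  sig = [2:1]
  {3,6}:  v_{3} + v_{6} = v_{7}  ⟹  sig = [2:1]
  {5,7}:  v_{5} + v_{7} = v_{3}  ⟹  sig = [2:1]
  {6,7}:  v_{6} + v_{7} = v_{1}  ⟹  sig = [2:1]
  {2,3}:  v_{2} + v_{3} = v_{1} + v_{7}  ⟹  sig = [2:1,1]
  {1,3}:  v_{1} + v_{3} = 2·v_{7}  ⟹  sig = [2:2]
  {2,4}:  v_{2} + v_{4} = 2·v_{6}  ⟹  sig = [2:2]
  {2,7}:  v_{2} + v_{7} = 2·v_{1}  ⟹  sig = [2:2]

so the primitive-relation signature multiset is
[[2:], [2:], [2:1], [2:1], [2:1], [2:1], [2:1], [2:1], [2:1], [2:1], [2:1,1], [2:2], [2:2], [2:2]]


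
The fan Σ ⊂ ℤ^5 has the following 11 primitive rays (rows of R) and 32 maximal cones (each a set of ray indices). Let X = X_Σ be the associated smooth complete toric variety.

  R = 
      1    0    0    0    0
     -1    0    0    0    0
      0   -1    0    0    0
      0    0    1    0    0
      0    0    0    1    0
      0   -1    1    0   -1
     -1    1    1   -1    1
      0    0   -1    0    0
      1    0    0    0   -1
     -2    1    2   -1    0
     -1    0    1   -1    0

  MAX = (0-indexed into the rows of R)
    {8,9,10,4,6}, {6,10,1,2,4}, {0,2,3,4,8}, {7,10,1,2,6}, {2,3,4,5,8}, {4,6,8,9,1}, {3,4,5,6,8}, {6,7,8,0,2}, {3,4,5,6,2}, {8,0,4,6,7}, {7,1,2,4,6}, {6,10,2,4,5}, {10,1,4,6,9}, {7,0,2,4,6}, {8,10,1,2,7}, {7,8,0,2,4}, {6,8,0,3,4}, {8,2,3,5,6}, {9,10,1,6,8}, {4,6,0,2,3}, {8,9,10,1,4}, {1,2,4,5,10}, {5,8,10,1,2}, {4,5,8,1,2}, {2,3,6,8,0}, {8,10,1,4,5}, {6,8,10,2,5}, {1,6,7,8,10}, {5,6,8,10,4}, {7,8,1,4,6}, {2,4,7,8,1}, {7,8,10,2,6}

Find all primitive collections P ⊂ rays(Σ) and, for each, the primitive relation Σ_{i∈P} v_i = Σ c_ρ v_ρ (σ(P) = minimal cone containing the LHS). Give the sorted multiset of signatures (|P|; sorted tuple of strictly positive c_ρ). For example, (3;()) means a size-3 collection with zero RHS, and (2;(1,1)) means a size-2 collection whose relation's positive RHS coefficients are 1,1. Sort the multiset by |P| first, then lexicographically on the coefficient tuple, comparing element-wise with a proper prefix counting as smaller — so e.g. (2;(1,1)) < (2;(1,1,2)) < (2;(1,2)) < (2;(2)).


18 collections generate NE(X_Σ); each relation:

  • {0,1}:  v_{0} + v_{1} = 0  ⟹  sig = (2;())
  • {3,7}:  v_{3} + v_{7} = 0  ⟹  sig = (2;())
  • {1,3}:  v_{1} + v_{3} = v_{4} + v_{10}  ⟹  sig = (2;(1,1))
  • {3,10}:  v_{3} + v_{10} = v_{5} + v_{6}  ⟹  sig = (2;(1,1))
  • {0,5}:  v_{0} + v_{5} = v_{2} + v_{3} + v_{8}  ⟹  sig = (2;(1,1,1))
  • {0,10}:  v_{0} + v_{10} = v_{2} + v_{6} + v_{8}  ⟹  sig = (2;(1,1,1))
  • {5,7}:  v_{5} + v_{7} = v_{1} + v_{2} + v_{8}  ⟹  sig = (2;(1,1,1))
  • {0,9}:  v_{0} + v_{9} = v_{4} + v_{6} + v_{8} + v_{10}  ⟹  sig = (2;(1,1,1,1))
  • {7,9}:  v_{7} + v_{9} = 2·v_{1} + v_{6} + v_{8}  ⟹  sig = (2;(1,1,2))
  • {3,9}:  v_{3} + v_{9} = 2·v_{4} + v_{6} + v_{8} + 2·v_{10}  ⟹  sig = (2;(1,1,2,2))
  • {2,9}:  v_{2} + v_{9} = v_{4} + 2·v_{10}  ⟹  sig = (2;(1,2))
  • {5,9}:  v_{5} + v_{9} = 2·v_{4} + v_{8} + 3·v_{10}  ⟹  sig = (2;(1,2,3))
  • {4,7,10}:  v_{4} + v_{7} + v_{10} = v_{1}  ⟹  sig = (3;(1))
  • {1,5,6}:  v_{1} + v_{5} + v_{6} = v_{4} + 2·v_{10}  ⟹  sig = (3;(1,2))
  • {1,2,6,8}:  v_{1} + v_{2} + v_{6} + v_{8} = v_{10}  ⟹  sig = (4;(1))
  • {2,4,6,8}:  v_{2} + v_{4} + v_{6} + v_{8} = v_{3}  ⟹  sig = (4;(1))
  • {2,4,8,10}:  v_{2} + v_{4} + v_{8} + v_{10} = v_{5}  ⟹  sig = (4;(1))
  • {1,4,6,8,10}:  v_{1} + v_{4} + v_{6} + v_{8} + v_{10} = v_{9}  ⟹  sig = (5;(1))

so the primitive-relation signature multiset is
    (2;())
    (2;())
    (2;(1,1))
    (2;(1,1))
    (2;(1,1,1))
    (2;(1,1,1))
    (2;(1,1,1))
    (2;(1,1,1,1))
    (2;(1,1,2))
    (2;(1,1,2,2))
    (2;(1,2))
    (2;(1,2,3))
    (3;(1))
    (3;(1,2))
    (4;(1))
    (4;(1))
    (4;(1))
    (5;(1))


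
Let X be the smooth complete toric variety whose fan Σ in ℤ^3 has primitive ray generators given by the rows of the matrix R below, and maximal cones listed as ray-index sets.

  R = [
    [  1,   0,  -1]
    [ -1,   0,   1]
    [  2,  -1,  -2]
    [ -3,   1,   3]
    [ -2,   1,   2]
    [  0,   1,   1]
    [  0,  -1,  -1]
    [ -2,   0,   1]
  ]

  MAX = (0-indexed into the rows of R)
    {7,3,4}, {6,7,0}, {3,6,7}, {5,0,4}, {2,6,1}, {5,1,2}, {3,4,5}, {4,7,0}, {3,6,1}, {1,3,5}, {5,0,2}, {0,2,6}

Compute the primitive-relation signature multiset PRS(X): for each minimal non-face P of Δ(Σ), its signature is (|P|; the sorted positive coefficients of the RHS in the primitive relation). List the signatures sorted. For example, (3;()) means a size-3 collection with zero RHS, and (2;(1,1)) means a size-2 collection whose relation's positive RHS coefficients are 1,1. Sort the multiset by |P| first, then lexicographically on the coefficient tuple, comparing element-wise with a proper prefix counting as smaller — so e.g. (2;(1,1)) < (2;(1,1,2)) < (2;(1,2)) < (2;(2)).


Minimal non-faces — 10 found among 8 rays, 12 max cones:

  P={0,1}:  v_{0} + v_{1} = 0  →  sig = (2;())
  P={2,4}:  v_{2} + v_{4} = 0  →  sig = (2;())
  P={5,6}:  v_{5} + v_{6} = 0  →  sig = (2;())
  P={0,3}:  v_{0} + v_{3} = v_{4}  →  sig = (2;(1))
  P={1,4}:  v_{1} + v_{4} = v_{3}  →  sig = (2;(1))
  P={2,3}:  v_{2} + v_{3} = v_{1}  →  sig = (2;(1))
  P={2,7}:  v_{2} + v_{7} = v_{6}  →  sig = (2;(1))
  P={4,6}:  v_{4} + v_{6} = v_{7}  →  sig = (2;(1))
  P={5,7}:  v_{5} + v_{7} = v_{4}  →  sig = (2;(1))
  P={1,7}:  v_{1} + v_{7} = v_{3} + v_{6}  →  sig = (2;(1,1))

Signatures (|P|; sorted positive RHS coefficients), sorted:
{ (2;()) ×3,  (2;(1)) ×6,  (2;(1,1)) }


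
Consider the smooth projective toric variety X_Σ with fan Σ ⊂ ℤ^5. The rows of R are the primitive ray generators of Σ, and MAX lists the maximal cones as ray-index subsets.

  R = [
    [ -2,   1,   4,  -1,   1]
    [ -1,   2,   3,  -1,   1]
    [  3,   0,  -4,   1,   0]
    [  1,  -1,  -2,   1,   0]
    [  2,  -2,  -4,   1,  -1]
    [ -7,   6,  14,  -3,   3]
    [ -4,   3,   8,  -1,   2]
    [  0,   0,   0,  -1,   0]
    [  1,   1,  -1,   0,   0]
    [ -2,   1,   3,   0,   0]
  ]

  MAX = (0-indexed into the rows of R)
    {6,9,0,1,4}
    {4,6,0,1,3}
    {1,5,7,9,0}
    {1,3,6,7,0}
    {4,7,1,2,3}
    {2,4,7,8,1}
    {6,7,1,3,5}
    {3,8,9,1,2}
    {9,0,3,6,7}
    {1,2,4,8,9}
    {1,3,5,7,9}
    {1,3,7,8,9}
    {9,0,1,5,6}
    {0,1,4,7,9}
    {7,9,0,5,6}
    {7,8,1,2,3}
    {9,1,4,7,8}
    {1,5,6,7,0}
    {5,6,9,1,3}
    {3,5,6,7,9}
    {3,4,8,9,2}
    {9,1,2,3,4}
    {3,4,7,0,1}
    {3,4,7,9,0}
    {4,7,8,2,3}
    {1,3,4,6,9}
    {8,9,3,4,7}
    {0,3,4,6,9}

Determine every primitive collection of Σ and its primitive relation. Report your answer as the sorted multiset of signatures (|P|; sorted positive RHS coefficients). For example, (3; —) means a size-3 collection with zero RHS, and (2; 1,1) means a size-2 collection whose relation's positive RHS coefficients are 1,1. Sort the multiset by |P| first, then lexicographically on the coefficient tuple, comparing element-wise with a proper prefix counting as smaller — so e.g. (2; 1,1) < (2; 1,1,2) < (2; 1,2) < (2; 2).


Minimal non-faces — 14 found among 10 rays, 28 max cones:

  {0,8}:  v_{0} + v_{8} = v_{1}  so sig = (2; 1)
  {4,5}:  v_{4} + v_{5} = v_{0} + v_{1} + v_{9}  so sig = (2; 1,1,1)
  {0,2}:  v_{0} + v_{2} = 2·v_{1} + v_{3} + v_{4}  so sig = (2; 1,1,2)
  {6,8}:  v_{6} + v_{8} = 2·v_{1} + v_{3} + v_{9}  so sig = (2; 1,1,2)
  {2,6}:  v_{2} + v_{6} = 3·v_{1} + 2·v_{3} + v_{4} + v_{9}  so sig = (2; 1,1,2,3)
  {5,8}:  v_{5} + v_{8} = 3·v_{1} + v_{3} + v_{7} + 2·v_{9}  so sig = (2; 1,1,2,3)
  {2,5}:  v_{2} + v_{5} = 3·v_{1} + v_{3} + v_{9}  so sig = (2; 1,1,3)
  {2,7,9}:  v_{2} + v_{7} + v_{9} = v_{8}  so sig = (3; 1)
  {4,6,7}:  v_{4} + v_{6} + v_{7} = v_{0}  so sig = (3; 1)
  {0,3,5}:  v_{0} + v_{3} + v_{5} = 2·v_{6} + v_{7}  so sig = (3; 1,2)
  {0,1,3,9}:  v_{0} + v_{1} + v_{3} + v_{9} = v_{6}  so sig = (4; 1)
  {1,3,4,8}:  v_{1} + v_{3} + v_{4} + v_{8} = v_{2}  so sig = (4; 1)
  {1,6,7,9}:  v_{1} + v_{6} + v_{7} + v_{9} = v_{5}  so sig = (4; 1)
  {1,3,4,7,9}:  v_{1} + v_{3} + v_{4} + v_{7} + v_{9} = 0  so sig = (5; —)

Signatures (|P|; sorted positive RHS coefficients), sorted:
    |P|=2: 7 collections, coeffs (1), (1,1,1), (1,1,2), (1,1,2), (1,1,2,3), (1,1,2,3), (1,1,3)
    |P|=3: 3 collections, coeffs (1), (1), (1,2)
    |P|=4: 3 collections, coeffs (1), (1), (1)
    |P|=5: 1 collection, coeffs ()


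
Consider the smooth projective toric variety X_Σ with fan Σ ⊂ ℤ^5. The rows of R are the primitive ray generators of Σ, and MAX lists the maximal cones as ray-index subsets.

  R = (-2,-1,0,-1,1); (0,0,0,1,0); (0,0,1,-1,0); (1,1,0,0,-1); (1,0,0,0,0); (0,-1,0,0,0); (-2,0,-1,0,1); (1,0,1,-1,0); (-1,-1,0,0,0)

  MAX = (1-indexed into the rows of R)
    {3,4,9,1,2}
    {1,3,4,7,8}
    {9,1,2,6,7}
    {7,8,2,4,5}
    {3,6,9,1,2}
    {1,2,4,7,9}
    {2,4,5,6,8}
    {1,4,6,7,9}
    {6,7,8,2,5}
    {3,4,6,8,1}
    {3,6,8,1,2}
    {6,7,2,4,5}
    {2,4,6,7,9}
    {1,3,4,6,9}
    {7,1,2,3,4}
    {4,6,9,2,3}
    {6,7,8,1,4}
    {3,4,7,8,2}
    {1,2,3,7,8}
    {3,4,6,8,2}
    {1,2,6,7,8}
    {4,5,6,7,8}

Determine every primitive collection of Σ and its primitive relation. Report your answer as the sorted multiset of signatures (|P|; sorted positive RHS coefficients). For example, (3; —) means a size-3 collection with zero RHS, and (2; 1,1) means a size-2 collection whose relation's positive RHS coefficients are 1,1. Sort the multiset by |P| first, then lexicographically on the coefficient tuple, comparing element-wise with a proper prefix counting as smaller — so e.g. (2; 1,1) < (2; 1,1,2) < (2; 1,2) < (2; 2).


Σ has 9 primitive collections:

  P = {3,5}:  v_{3} + v_{5} = v_{8}  →  sig = (2; 1)
  P = {5,9}:  v_{5} + v_{9} = v_{6}  →  sig = (2; 1)
  P = {8,9}:  v_{8} + v_{9} = v_{3} + v_{6}  →  sig = (2; 1,1)
  P = {1,5}:  v_{1} + v_{5} = v_{6} + v_{7} + v_{8}  →  sig = (2; 1,1,1)
  P = {3,6,7}:  v_{3} + v_{6} + v_{7} = v_{1}  →  sig = (3; 1)
  P = {3,7,9}:  v_{3} + v_{7} + v_{9} = 2·v_{1} + v_{2} + v_{4}  →  sig = (3; 1,1,2)
  P = {1,2,4,6}:  v_{1} + v_{2} + v_{4} + v_{6} = v_{9}  →  sig = (4; 1)
  P = {1,2,4,8}:  v_{1} + v_{2} + v_{4} + v_{8} = v_{3}  →  sig = (4; 1)
  P = {2,4,6,7,8}:  v_{2} + v_{4} + v_{6} + v_{7} + v_{8} = 0  →  sig = (5; —)

Sorted signature multiset PRS(X):
    (2; 1)
    (2; 1)
    (2; 1,1)
    (2; 1,1,1)
    (3; 1)
    (3; 1,1,2)
    (4; 1)
    (4; 1)
    (5; —)


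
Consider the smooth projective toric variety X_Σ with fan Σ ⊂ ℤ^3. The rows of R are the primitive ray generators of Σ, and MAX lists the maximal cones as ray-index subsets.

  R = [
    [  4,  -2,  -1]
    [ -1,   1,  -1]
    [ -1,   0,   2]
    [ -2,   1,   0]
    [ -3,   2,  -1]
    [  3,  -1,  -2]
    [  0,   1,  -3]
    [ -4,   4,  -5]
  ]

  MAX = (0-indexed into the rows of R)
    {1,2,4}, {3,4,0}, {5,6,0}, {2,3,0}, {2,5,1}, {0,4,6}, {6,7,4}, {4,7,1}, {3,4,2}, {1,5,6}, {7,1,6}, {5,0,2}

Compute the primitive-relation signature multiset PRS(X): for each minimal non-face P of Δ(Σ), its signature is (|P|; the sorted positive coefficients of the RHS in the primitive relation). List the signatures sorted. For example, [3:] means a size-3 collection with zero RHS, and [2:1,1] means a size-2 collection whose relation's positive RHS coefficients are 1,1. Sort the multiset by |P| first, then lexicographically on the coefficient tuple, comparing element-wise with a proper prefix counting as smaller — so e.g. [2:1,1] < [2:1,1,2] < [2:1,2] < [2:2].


|primitive collections| = 12. Relations:

  P = {0,1}:  v_{0} + v_{1} = v_{5}  →  sig = [2:1]
  P = {1,3}:  v_{1} + v_{3} = v_{4}  →  sig = [2:1]
  P = {2,6}:  v_{2} + v_{6} = v_{1}  →  sig = [2:1]
  P = {4,5}:  v_{4} + v_{5} = v_{6}  →  sig = [2:1]
  P = {3,5}:  v_{3} + v_{5} = v_{0} + v_{4}  →  sig = [2:1,1]
  P = {2,7}:  v_{2} + v_{7} = 2·v_{1} + v_{4}  →  sig = [2:1,2]
  P = {3,6}:  v_{3} + v_{6} = v_{0} + 2·v_{4}  →  sig = [2:1,2]
  P = {3,7}:  v_{3} + v_{7} = 2·v_{4} + v_{6}  →  sig = [2:1,2]
  P = {5,7}:  v_{5} + v_{7} = v_{1} + 2·v_{6}  →  sig = [2:1,2]
  P = {0,7}:  v_{0} + v_{7} = 2·v_{6}  →  sig = [2:2]
  P = {0,2,4}:  v_{0} + v_{2} + v_{4} = 0  →  sig = [3:]
  P = {1,4,6}:  v_{1} + v_{4} + v_{6} = v_{7}  →  sig = [3:1]

Sorted signature multiset PRS(X):
    |P|=2: 10 collections, coeffs (1), (1), (1), (1), (1,1), (1,2), (1,2), (1,2), (1,2), (2)
    |P|=3: 2 collections, coeffs (), (1)


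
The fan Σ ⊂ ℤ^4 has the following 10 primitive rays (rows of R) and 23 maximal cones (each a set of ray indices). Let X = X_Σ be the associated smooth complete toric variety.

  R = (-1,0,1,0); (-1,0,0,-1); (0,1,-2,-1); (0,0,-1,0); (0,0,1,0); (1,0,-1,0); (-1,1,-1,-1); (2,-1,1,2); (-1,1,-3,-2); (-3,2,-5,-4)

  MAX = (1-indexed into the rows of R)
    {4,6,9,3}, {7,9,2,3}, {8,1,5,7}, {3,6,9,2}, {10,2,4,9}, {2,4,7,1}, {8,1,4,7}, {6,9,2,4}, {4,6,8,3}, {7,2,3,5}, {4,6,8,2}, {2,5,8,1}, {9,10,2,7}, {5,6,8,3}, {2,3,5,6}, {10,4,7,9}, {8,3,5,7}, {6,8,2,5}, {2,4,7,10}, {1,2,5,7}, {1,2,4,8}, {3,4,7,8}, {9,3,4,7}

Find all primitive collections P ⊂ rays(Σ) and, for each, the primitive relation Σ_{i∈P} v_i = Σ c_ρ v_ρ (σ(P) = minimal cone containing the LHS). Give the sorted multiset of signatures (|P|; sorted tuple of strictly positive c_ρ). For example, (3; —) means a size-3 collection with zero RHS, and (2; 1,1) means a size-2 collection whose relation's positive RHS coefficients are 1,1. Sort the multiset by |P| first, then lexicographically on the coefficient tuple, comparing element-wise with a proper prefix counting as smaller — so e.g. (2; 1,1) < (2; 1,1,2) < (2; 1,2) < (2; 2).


The 16 primitive collections of Σ (r=10, n=4):

  • {1,6}:  v_{1} + v_{6} = 0 ; sig = (2; —)
  • {4,5}:  v_{4} + v_{5} = 0 ; sig = (2; —)
  • {1,3}:  v_{1} + v_{3} = v_{7} ; sig = (2; 1)
  • {6,7}:  v_{6} + v_{7} = v_{3} ; sig = (2; 1)
  • {5,9}:  v_{5} + v_{9} = v_{2} + v_{3} ; sig = (2; 1,1)
  • {8,9}:  v_{8} + v_{9} = v_{4} + v_{6} ; sig = (2; 1,1)
  • {8,10}:  v_{8} + v_{10} = v_{4} + v_{9} ; sig = (2; 1,1)
  • {1,9}:  v_{1} + v_{9} = v_{2} + v_{4} + v_{7} ; sig = (2; 1,1,1)
  • {5,10}:  v_{5} + v_{10} = v_{2} + v_{7} + v_{9} ; sig = (2; 1,1,1)
  • {3,10}:  v_{3} + v_{10} = v_{7} + 2·v_{9} ; sig = (2; 1,2)
  • {6,10}:  v_{6} + v_{10} = 2·v_{9} ; sig = (2; 2)
  • {1,10}:  v_{1} + v_{10} = 2·v_{2} + 2·v_{4} + 2·v_{7} ; sig = (2; 2,2,2)
  • {2,7,8}:  v_{2} + v_{7} + v_{8} = 0 ; sig = (3; —)
  • {2,3,4}:  v_{2} + v_{3} + v_{4} = v_{9} ; sig = (3; 1)
  • {2,3,8}:  v_{2} + v_{3} + v_{8} = v_{6} ; sig = (3; 1)
  • {2,4,7,9}:  v_{2} + v_{4} + v_{7} + v_{9} = v_{10} ; sig = (4; 1)

so the primitive-relation signature multiset is
[(2; —), (2; —), (2; 1), (2; 1), (2; 1,1), (2; 1,1), (2; 1,1), (2; 1,1,1), (2; 1,1,1), (2; 1,2), (2; 2), (2; 2,2,2), (3; —), (3; 1), (3; 1), (4; 1)]
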